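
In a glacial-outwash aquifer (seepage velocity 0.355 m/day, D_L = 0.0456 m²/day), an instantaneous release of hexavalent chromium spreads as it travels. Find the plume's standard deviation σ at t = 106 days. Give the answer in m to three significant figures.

3.11 m

Dispersive spreading gives a Gaussian with σ² = 2Dt; advection only shifts the center.
σ = √(2 × 0.0456 × 106) = 3.11 m.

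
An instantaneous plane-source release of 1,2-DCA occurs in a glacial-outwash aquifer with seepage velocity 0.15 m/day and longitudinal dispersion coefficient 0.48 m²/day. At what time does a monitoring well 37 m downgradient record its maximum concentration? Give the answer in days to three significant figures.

226 days

For the 1D instantaneous-source solution, setting ∂C/∂t = 0 at fixed x gives v²t² + 2Dt − x² = 0, so t = (√(D² + v²x²) − D)/v².
√(D² + v²x²) = √(0.48² + 0.15² × 37²) = 5.571; v² = 0.0225.
t = (5.571 − 0.48)/0.0225 = 226 days (vs. the pure-advection estimate x/v = 247 d).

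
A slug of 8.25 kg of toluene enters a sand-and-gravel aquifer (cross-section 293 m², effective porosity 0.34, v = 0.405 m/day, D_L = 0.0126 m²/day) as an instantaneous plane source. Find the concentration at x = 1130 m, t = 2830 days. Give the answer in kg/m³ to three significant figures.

0.000628 kg/m³

For an instantaneous plane source, C(x,t) = M/(n_e·A·√(4πDt)) · exp(−(x−vt)²/(4Dt)), with n_e·A the pore (flow) area.
Plume center vt = 0.405 × 2830 = 1146.15 m, so the well at 1130 m is 16.15 m upgradient of the peak.
√(4πDt) = 21.17 m, giving peak height M/(n_e·A·√(4πDt)) = 8.25/(0.34 × 293 × 21.17) = 0.003912 kg/m³.
(x−vt)²/(4Dt) = (-16.15)²/(4 × 0.0126 × 2830) = 1.829; exp(−1.829) = 0.1606.
C = 0.003912 × 0.1606 = 0.000628 kg/m³.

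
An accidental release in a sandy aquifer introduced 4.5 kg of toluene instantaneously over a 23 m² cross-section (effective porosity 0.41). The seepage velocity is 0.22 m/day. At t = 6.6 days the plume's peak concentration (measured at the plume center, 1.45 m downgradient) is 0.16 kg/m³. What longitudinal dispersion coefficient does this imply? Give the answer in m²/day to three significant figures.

0.107 m²/day

At the plume center C_max = M/(n_e·A·√(4πDt)), so D = M²/(4πt·(n_e·A·C_max)²).
n_e·A·C_max = 0.41 × 23 × 0.16 = 1.509 kg/m.
D = 4.5²/(4π × 6.6 × 1.509²) = 0.107 m²/day.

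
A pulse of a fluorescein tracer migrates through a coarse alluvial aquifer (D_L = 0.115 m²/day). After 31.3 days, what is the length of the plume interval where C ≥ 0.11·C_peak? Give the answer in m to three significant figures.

11.3 m

The plume is Gaussian with σ = √(2Dt) = √(2 × 0.115 × 31.3) = 2.683 m.
C/C_peak = exp(−Δx²/(2σ²)) = 0.11 ⇒ Δx = σ·√(−2 ln 0.11) = 2.683 × 2.101 = 5.637 m.
Width = 2Δx = 11.3 m.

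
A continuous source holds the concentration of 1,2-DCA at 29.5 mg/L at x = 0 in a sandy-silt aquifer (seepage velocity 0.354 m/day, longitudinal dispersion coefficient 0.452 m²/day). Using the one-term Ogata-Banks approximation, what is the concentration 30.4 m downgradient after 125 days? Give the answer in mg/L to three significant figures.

26.7 mg/L

For a continuous step input, C/C₀ ≈ ½·erfc((x−vt)/(2√(Dt))).
vt = 0.354 × 125 = 44.25 m and 2√(Dt) = 2√(0.452 × 125) = 15.03 m.
Argument (x−vt)/(2√(Dt)) = (30.4 − 44.25)/15.03 = -0.9215; ½·erfc(-0.9215) = 0.9037.
C = 29.5 × 0.9037 = 26.7 mg/L.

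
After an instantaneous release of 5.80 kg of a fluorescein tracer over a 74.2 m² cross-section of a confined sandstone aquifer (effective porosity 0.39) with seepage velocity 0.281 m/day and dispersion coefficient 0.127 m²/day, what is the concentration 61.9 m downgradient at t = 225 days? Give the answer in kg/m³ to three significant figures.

For an instantaneous plane source, C(x,t) = M/(n_e·A·√(4πDt)) · exp(−(x−vt)²/(4Dt)), with n_e·A the pore (flow) area.
Plume center vt = 0.281 × 225 = 63.225 m, so the well at 61.9 m is 1.325 m upgradient of the peak.
√(4πDt) = 18.95 m, giving peak height M/(n_e·A·√(4πDt)) = 5.80/(0.39 × 74.2 × 18.95) = 0.01058 kg/m³.
(x−vt)²/(4Dt) = (-1.325)²/(4 × 0.127 × 225) = 0.01536; exp(−0.01536) = 0.9848.
C = 0.01058 × 0.9848 = 0.0104 kg/m³.

0.0104 kg/m³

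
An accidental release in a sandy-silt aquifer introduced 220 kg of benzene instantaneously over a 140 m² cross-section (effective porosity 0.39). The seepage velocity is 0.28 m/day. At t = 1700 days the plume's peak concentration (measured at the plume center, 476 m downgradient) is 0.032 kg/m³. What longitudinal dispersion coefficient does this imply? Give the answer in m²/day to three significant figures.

At the plume center C_max = M/(n_e·A·√(4πDt)), so D = M²/(4πt·(n_e·A·C_max)²).
n_e·A·C_max = 0.39 × 140 × 0.032 = 1.747 kg/m.
D = 220²/(4π × 1700 × 1.747²) = 0.742 m²/day.

0.742 m²/day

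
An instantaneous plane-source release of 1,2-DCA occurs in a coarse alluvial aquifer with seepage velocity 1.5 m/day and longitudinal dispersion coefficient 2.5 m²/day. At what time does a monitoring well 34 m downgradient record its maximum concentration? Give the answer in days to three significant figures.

For the 1D instantaneous-source solution, setting ∂C/∂t = 0 at fixed x gives v²t² + 2Dt − x² = 0, so t = (√(D² + v²x²) − D)/v².
√(D² + v²x²) = √(2.5² + 1.5² × 34²) = 51.06; v² = 2.25.
t = (51.06 − 2.5)/2.25 = 21.6 days (vs. the pure-advection estimate x/v = 22.7 d).

21.6 days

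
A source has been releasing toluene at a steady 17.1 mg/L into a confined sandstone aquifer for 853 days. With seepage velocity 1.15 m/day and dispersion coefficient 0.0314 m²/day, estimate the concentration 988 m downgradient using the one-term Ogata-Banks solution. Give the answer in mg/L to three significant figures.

2.87 mg/L

For a continuous step input, C/C₀ ≈ ½·erfc((x−vt)/(2√(Dt))).
vt = 1.15 × 853 = 980.95 m and 2√(Dt) = 2√(0.0314 × 853) = 10.35 m.
Argument (x−vt)/(2√(Dt)) = (988 − 980.95)/10.35 = 0.6812; ½·erfc(0.6812) = 0.1677.
C = 17.1 × 0.1677 = 2.87 mg/L.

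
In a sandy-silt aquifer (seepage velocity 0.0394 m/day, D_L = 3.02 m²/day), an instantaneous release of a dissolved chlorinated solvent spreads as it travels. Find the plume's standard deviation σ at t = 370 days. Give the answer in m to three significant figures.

47.3 m

Dispersive spreading gives a Gaussian with σ² = 2Dt; advection only shifts the center.
σ = √(2 × 3.02 × 370) = 47.3 m.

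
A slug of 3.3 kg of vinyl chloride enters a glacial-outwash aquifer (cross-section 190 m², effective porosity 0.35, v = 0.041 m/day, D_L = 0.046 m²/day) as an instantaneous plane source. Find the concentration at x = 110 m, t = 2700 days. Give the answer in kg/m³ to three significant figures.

For an instantaneous plane source, C(x,t) = M/(n_e·A·√(4πDt)) · exp(−(x−vt)²/(4Dt)), with n_e·A the pore (flow) area.
Plume center vt = 0.041 × 2700 = 110.7 m, so the well at 110 m is 0.7 m upgradient of the peak.
√(4πDt) = 39.51 m, giving peak height M/(n_e·A·√(4πDt)) = 3.3/(0.35 × 190 × 39.51) = 0.001256 kg/m³.
(x−vt)²/(4Dt) = (-0.7)²/(4 × 0.046 × 2700) = 0.0009863; exp(−0.0009863) = 0.9990.
C = 0.001256 × 0.9990 = 0.00125 kg/m³.

0.00125 kg/m³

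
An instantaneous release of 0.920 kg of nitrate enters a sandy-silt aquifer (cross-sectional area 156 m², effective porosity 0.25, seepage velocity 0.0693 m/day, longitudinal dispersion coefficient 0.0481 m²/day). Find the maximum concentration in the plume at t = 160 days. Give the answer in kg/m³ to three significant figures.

0.00240 kg/m³

The peak of an instantaneous 1D plume sits at x = vt; there the Gaussian factor is 1 and C_max = M/(n_e·A·√(4πDt)), where n_e·A is the pore area the mass is dissolved in.
√(4πDt) = √(4π × 0.0481 × 160) = 9.834 m, so C_max = 0.920/(0.25 × 156 × 9.834) = 0.00240 kg/m³.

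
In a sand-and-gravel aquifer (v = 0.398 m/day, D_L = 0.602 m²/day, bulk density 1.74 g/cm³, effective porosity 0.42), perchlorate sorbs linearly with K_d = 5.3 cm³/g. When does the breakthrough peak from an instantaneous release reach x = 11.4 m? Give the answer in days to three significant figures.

576 days

Retardation factor R = 1 + ρ_b·K_d/n = 1 + 1.74 × 5.3/0.42 = 22.96.
Sorption retards both mechanisms: v_R = v/R = 0.01733 m/day, D_R = D/R = 0.02622 m²/day.
Peak time from v_R²t² + 2D_R t − x² = 0: t = (√(D_R² + v_R²x²) − D_R)/v_R².
√(D_R² + v_R²x²) = √(0.02622² + 0.01733² × 11.4²) = 0.1993; v_R² = 0.0003003.
t = (0.1993 − 0.02622)/0.0003003 = 576 days.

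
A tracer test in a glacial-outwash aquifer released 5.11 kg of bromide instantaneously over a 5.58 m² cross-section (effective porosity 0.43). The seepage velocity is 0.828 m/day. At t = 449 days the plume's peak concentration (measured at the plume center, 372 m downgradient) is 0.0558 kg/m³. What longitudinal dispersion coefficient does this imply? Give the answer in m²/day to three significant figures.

At the plume center C_max = M/(n_e·A·√(4πDt)), so D = M²/(4πt·(n_e·A·C_max)²).
n_e·A·C_max = 0.43 × 5.58 × 0.0558 = 0.1339 kg/m.
D = 5.11²/(4π × 449 × 0.1339²) = 0.258 m²/day.

0.258 m²/day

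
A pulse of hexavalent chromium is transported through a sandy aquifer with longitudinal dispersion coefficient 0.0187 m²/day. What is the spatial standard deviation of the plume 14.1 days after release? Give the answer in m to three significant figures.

Dispersive spreading gives a Gaussian with σ² = 2Dt; advection only shifts the center.
σ = √(2 × 0.0187 × 14.1) = 0.726 m.

0.726 m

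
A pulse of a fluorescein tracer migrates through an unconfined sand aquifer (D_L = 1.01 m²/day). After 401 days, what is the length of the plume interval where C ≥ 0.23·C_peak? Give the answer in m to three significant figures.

The plume is Gaussian with σ = √(2Dt) = √(2 × 1.01 × 401) = 28.46 m.
C/C_peak = exp(−Δx²/(2σ²)) = 0.23 ⇒ Δx = σ·√(−2 ln 0.23) = 28.46 × 1.714 = 48.78 m.
Width = 2Δx = 97.6 m.

97.6 m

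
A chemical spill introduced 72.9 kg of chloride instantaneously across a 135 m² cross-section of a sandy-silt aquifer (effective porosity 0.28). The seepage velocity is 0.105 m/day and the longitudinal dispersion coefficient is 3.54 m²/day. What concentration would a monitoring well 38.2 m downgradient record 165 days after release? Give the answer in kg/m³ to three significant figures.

For an instantaneous plane source, C(x,t) = M/(n_e·A·√(4πDt)) · exp(−(x−vt)²/(4Dt)), with n_e·A the pore (flow) area.
Plume center vt = 0.105 × 165 = 17.325 m, so the well at 38.2 m is 20.875 m downgradient of the peak.
√(4πDt) = 85.67 m, giving peak height M/(n_e·A·√(4πDt)) = 72.9/(0.28 × 135 × 85.67) = 0.02251 kg/m³.
(x−vt)²/(4Dt) = (20.875)²/(4 × 3.54 × 165) = 0.1865; exp(−0.1865) = 0.8299.
C = 0.02251 × 0.8299 = 0.0187 kg/m³.

0.0187 kg/m³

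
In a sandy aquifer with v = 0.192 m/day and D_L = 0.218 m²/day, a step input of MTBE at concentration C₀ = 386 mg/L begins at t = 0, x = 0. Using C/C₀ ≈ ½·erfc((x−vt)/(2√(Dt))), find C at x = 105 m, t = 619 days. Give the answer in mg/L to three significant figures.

309 mg/L

For a continuous step input, C/C₀ ≈ ½·erfc((x−vt)/(2√(Dt))).
vt = 0.192 × 619 = 118.848 m and 2√(Dt) = 2√(0.218 × 619) = 23.23 m.
Argument (x−vt)/(2√(Dt)) = (105 − 118.848)/23.23 = -0.5961; ½·erfc(-0.5961) = 0.8004.
C = 386 × 0.8004 = 309 mg/L.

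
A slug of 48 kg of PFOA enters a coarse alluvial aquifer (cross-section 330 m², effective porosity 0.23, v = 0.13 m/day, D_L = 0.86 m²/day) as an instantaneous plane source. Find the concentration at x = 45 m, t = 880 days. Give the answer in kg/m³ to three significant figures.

0.00132 kg/m³

For an instantaneous plane source, C(x,t) = M/(n_e·A·√(4πDt)) · exp(−(x−vt)²/(4Dt)), with n_e·A the pore (flow) area.
Plume center vt = 0.13 × 880 = 114.4 m, so the well at 45 m is 69.4 m upgradient of the peak.
√(4πDt) = 97.52 m, giving peak height M/(n_e·A·√(4πDt)) = 48/(0.23 × 330 × 97.52) = 0.006485 kg/m³.
(x−vt)²/(4Dt) = (-69.4)²/(4 × 0.86 × 880) = 1.591; exp(−1.591) = 0.2037.
C = 0.006485 × 0.2037 = 0.00132 kg/m³.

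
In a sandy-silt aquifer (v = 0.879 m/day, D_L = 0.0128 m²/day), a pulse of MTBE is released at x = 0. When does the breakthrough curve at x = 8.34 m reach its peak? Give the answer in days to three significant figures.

For the 1D instantaneous-source solution, setting ∂C/∂t = 0 at fixed x gives v²t² + 2Dt − x² = 0, so t = (√(D² + v²x²) − D)/v².
√(D² + v²x²) = √(0.0128² + 0.879² × 8.34²) = 7.331; v² = 0.772641.
t = (7.331 − 0.0128)/0.772641 = 9.47 days (vs. the pure-advection estimate x/v = 9.49 d).

9.47 days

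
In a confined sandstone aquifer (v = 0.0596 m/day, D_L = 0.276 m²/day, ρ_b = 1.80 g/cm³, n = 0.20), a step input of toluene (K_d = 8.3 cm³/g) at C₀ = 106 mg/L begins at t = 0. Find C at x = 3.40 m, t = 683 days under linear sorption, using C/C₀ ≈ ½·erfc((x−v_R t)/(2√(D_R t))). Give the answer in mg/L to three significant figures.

Retardation factor R = 1 + ρ_b·K_d/n = 1 + 1.80 × 8.3/0.20 = 75.70.
Sorption retards both mechanisms: v_R = v/R = 0.0007873 m/day, D_R = D/R = 0.003646 m²/day.
v_R·t = 0.0007873 × 683 = 0.5377259 m; 2√(D_R t) = 3.156 m; argument = (3.40 − 0.5377259)/3.156 = 0.9069.
C = C₀ × ½·erfc(0.9069) = 106 × 0.09982 = 10.6 mg/L.

10.6 mg/L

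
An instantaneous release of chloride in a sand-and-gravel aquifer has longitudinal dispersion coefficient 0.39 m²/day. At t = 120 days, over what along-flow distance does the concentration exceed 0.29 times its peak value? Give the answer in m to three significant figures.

30.4 m

The plume is Gaussian with σ = √(2Dt) = √(2 × 0.39 × 120) = 9.675 m.
C/C_peak = exp(−Δx²/(2σ²)) = 0.29 ⇒ Δx = σ·√(−2 ln 0.29) = 9.675 × 1.573 = 15.22 m.
Width = 2Δx = 30.4 m.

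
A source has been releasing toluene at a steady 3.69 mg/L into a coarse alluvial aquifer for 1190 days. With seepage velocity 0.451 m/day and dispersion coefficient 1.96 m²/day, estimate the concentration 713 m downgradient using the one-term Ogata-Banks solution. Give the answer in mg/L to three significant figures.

0.0182 mg/L

For a continuous step input, C/C₀ ≈ ½·erfc((x−vt)/(2√(Dt))).
vt = 0.451 × 1190 = 536.69 m and 2√(Dt) = 2√(1.96 × 1190) = 96.59 m.
Argument (x−vt)/(2√(Dt)) = (713 − 536.69)/96.59 = 1.825; ½·erfc(1.825) = 0.004927.
C = 3.69 × 0.004927 = 0.0182 mg/L.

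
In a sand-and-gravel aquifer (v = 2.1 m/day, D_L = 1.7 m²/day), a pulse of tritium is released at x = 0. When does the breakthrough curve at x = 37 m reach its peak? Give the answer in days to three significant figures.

For the 1D instantaneous-source solution, setting ∂C/∂t = 0 at fixed x gives v²t² + 2Dt − x² = 0, so t = (√(D² + v²x²) − D)/v².
√(D² + v²x²) = √(1.7² + 2.1² × 37²) = 77.72; v² = 4.41.
t = (77.72 − 1.7)/4.41 = 17.2 days (vs. the pure-advection estimate x/v = 17.6 d).

17.2 days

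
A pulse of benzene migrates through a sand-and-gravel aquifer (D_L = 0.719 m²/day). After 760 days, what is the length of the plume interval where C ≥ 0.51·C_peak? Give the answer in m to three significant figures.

76.7 m

The plume is Gaussian with σ = √(2Dt) = √(2 × 0.719 × 760) = 33.06 m.
C/C_peak = exp(−Δx²/(2σ²)) = 0.51 ⇒ Δx = σ·√(−2 ln 0.51) = 33.06 × 1.160 = 38.35 m.
Width = 2Δx = 76.7 m.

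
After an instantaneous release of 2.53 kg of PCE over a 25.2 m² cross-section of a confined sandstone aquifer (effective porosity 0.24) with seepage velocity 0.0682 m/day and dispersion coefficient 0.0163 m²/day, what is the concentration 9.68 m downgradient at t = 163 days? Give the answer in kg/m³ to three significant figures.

For an instantaneous plane source, C(x,t) = M/(n_e·A·√(4πDt)) · exp(−(x−vt)²/(4Dt)), with n_e·A the pore (flow) area.
Plume center vt = 0.0682 × 163 = 11.1166 m, so the well at 9.68 m is 1.4366 m upgradient of the peak.
√(4πDt) = 5.778 m, giving peak height M/(n_e·A·√(4πDt)) = 2.53/(0.24 × 25.2 × 5.778) = 0.07240 kg/m³.
(x−vt)²/(4Dt) = (-1.4366)²/(4 × 0.0163 × 163) = 0.1942; exp(−0.1942) = 0.8235.
C = 0.07240 × 0.8235 = 0.0596 kg/m³.

0.0596 kg/m³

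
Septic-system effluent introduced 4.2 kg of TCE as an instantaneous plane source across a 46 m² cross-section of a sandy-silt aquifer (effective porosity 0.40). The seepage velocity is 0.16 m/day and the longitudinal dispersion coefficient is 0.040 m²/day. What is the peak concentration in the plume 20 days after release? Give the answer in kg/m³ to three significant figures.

0.0720 kg/m³

The peak of an instantaneous 1D plume sits at x = vt; there the Gaussian factor is 1 and C_max = M/(n_e·A·√(4πDt)), where n_e·A is the pore area the mass is dissolved in.
√(4πDt) = √(4π × 0.040 × 20) = 3.171 m, so C_max = 4.2/(0.40 × 46 × 3.171) = 0.0720 kg/m³.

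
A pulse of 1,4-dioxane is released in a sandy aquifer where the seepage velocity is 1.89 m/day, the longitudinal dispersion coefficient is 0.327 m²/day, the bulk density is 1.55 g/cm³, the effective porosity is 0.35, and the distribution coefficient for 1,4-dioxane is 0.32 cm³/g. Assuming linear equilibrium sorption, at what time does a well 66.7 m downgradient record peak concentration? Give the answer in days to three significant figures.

85.1 days

Retardation factor R = 1 + ρ_b·K_d/n = 1 + 1.55 × 0.32/0.35 = 2.417.
Sorption retards both mechanisms: v_R = v/R = 0.7820 m/day, D_R = D/R = 0.1353 m²/day.
Peak time from v_R²t² + 2D_R t − x² = 0: t = (√(D_R² + v_R²x²) − D_R)/v_R².
√(D_R² + v_R²x²) = √(0.1353² + 0.7820² × 66.7²) = 52.16; v_R² = 0.6115.
t = (52.16 − 0.1353)/0.6115 = 85.1 days.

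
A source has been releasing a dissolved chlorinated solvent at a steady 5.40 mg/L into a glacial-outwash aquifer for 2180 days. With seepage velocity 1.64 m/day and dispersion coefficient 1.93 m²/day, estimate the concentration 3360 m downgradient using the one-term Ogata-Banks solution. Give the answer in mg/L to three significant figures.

For a continuous step input, C/C₀ ≈ ½·erfc((x−vt)/(2√(Dt))).
vt = 1.64 × 2180 = 3575.2 m and 2√(Dt) = 2√(1.93 × 2180) = 129.7 m.
Argument (x−vt)/(2√(Dt)) = (3360 − 3575.2)/129.7 = -1.659; ½·erfc(-1.659) = 0.9905.
C = 5.40 × 0.9905 = 5.35 mg/L.

5.35 mg/L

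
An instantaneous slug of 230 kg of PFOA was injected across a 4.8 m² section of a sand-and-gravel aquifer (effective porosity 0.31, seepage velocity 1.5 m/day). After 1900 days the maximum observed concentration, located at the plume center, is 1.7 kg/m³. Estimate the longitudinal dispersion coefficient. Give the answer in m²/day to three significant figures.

At the plume center C_max = M/(n_e·A·√(4πDt)), so D = M²/(4πt·(n_e·A·C_max)²).
n_e·A·C_max = 0.31 × 4.8 × 1.7 = 2.530 kg/m.
D = 230²/(4π × 1900 × 2.530²) = 0.346 m²/day.

0.346 m²/day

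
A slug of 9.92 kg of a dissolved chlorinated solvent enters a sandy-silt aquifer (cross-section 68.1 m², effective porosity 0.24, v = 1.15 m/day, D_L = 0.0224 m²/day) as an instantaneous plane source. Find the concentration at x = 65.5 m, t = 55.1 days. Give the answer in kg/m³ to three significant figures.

0.0612 kg/m³

For an instantaneous plane source, C(x,t) = M/(n_e·A·√(4πDt)) · exp(−(x−vt)²/(4Dt)), with n_e·A the pore (flow) area.
Plume center vt = 1.15 × 55.1 = 63.365 m, so the well at 65.5 m is 2.135 m downgradient of the peak.
√(4πDt) = 3.938 m, giving peak height M/(n_e·A·√(4πDt)) = 9.92/(0.24 × 68.1 × 3.938) = 0.1541 kg/m³.
(x−vt)²/(4Dt) = (2.135)²/(4 × 0.0224 × 55.1) = 0.9233; exp(−0.9233) = 0.3972.
C = 0.1541 × 0.3972 = 0.0612 kg/m³.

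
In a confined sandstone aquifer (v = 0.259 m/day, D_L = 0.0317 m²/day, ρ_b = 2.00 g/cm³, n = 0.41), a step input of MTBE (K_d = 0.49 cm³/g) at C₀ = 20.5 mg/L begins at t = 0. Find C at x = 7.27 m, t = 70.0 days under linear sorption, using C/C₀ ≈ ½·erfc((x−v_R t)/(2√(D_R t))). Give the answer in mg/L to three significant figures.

0.953 mg/L

Retardation factor R = 1 + ρ_b·K_d/n = 1 + 2.00 × 0.49/0.41 = 3.390.
Sorption retards both mechanisms: v_R = v/R = 0.07640 m/day, D_R = D/R = 0.009351 m²/day.
v_R·t = 0.07640 × 70.0 = 5.348 m; 2√(D_R t) = 1.618 m; argument = (7.27 − 5.348)/1.618 = 1.188.
C = C₀ × ½·erfc(1.188) = 20.5 × 0.04647 = 0.953 mg/L.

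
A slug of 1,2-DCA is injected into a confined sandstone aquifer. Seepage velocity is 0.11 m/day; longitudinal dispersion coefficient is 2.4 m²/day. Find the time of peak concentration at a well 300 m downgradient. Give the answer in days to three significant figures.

2540 days

For the 1D instantaneous-source solution, setting ∂C/∂t = 0 at fixed x gives v²t² + 2Dt − x² = 0, so t = (√(D² + v²x²) − D)/v².
√(D² + v²x²) = √(2.4² + 0.11² × 300²) = 33.09; v² = 0.0121.
t = (33.09 − 2.4)/0.0121 = 2540 days (vs. the pure-advection estimate x/v = 2730 d).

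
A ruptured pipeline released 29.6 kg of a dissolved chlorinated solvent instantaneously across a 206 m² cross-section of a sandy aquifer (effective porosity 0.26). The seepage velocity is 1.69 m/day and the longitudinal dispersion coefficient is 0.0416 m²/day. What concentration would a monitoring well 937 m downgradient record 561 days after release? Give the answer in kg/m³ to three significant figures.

For an instantaneous plane source, C(x,t) = M/(n_e·A·√(4πDt)) · exp(−(x−vt)²/(4Dt)), with n_e·A the pore (flow) area.
Plume center vt = 1.69 × 561 = 948.09 m, so the well at 937 m is 11.09 m upgradient of the peak.
√(4πDt) = 17.13 m, giving peak height M/(n_e·A·√(4πDt)) = 29.6/(0.26 × 206 × 17.13) = 0.03226 kg/m³.
(x−vt)²/(4Dt) = (-11.09)²/(4 × 0.0416 × 561) = 1.317; exp(−1.317) = 0.2679.
C = 0.03226 × 0.2679 = 0.00864 kg/m³.

0.00864 kg/m³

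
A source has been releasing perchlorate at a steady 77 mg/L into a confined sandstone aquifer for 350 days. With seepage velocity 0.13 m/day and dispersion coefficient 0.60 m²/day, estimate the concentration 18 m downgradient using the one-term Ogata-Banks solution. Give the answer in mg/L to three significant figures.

For a continuous step input, C/C₀ ≈ ½·erfc((x−vt)/(2√(Dt))).
vt = 0.13 × 350 = 45.5 m and 2√(Dt) = 2√(0.60 × 350) = 28.98 m.
Argument (x−vt)/(2√(Dt)) = (18 − 45.5)/28.98 = -0.9489; ½·erfc(-0.9489) = 0.9102.
C = 77 × 0.9102 = 70.1 mg/L.

70.1 mg/L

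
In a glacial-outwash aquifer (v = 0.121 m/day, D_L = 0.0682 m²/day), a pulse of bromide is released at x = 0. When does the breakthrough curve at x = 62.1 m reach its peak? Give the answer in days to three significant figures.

For the 1D instantaneous-source solution, setting ∂C/∂t = 0 at fixed x gives v²t² + 2Dt − x² = 0, so t = (√(D² + v²x²) − D)/v².
√(D² + v²x²) = √(0.0682² + 0.121² × 62.1²) = 7.514; v² = 0.014641.
t = (7.514 − 0.0682)/0.014641 = 509 days (vs. the pure-advection estimate x/v = 513 d).

509 days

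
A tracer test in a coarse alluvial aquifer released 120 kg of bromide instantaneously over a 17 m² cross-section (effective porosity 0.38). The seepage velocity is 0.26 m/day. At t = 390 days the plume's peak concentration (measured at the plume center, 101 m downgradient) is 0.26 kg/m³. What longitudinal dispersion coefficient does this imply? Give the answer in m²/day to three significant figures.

1.04 m²/day

At the plume center C_max = M/(n_e·A·√(4πDt)), so D = M²/(4πt·(n_e·A·C_max)²).
n_e·A·C_max = 0.38 × 17 × 0.26 = 1.680 kg/m.
D = 120²/(4π × 390 × 1.680²) = 1.04 m²/day.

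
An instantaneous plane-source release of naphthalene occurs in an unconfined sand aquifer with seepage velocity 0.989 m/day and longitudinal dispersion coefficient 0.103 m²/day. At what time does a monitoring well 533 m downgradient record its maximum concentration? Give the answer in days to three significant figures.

539 days

For the 1D instantaneous-source solution, setting ∂C/∂t = 0 at fixed x gives v²t² + 2Dt − x² = 0, so t = (√(D² + v²x²) − D)/v².
√(D² + v²x²) = √(0.103² + 0.989² × 533²) = 527.1; v² = 0.978121.
t = (527.1 − 0.103)/0.978121 = 539 days (vs. the pure-advection estimate x/v = 539 d).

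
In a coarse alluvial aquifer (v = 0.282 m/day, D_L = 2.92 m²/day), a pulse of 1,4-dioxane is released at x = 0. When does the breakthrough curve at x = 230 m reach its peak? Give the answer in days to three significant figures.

780 days

For the 1D instantaneous-source solution, setting ∂C/∂t = 0 at fixed x gives v²t² + 2Dt − x² = 0, so t = (√(D² + v²x²) − D)/v².
√(D² + v²x²) = √(2.92² + 0.282² × 230²) = 64.93; v² = 0.079524.
t = (64.93 − 2.92)/0.079524 = 780 days (vs. the pure-advection estimate x/v = 816 d).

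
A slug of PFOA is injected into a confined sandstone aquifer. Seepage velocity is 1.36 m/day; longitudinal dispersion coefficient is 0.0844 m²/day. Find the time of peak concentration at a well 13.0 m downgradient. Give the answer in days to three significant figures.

9.51 days

For the 1D instantaneous-source solution, setting ∂C/∂t = 0 at fixed x gives v²t² + 2Dt − x² = 0, so t = (√(D² + v²x²) − D)/v².
√(D² + v²x²) = √(0.0844² + 1.36² × 13.0²) = 17.68; v² = 1.8496.
t = (17.68 − 0.0844)/1.8496 = 9.51 days (vs. the pure-advection estimate x/v = 9.56 d).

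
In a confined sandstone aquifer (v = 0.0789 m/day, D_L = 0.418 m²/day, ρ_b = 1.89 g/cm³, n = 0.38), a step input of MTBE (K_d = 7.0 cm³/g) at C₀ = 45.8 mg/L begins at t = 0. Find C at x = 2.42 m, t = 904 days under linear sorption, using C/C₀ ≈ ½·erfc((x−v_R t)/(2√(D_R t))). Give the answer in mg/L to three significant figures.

21.2 mg/L

Retardation factor R = 1 + ρ_b·K_d/n = 1 + 1.89 × 7.0/0.38 = 35.82.
Sorption retards both mechanisms: v_R = v/R = 0.002203 m/day, D_R = D/R = 0.01167 m²/day.
v_R·t = 0.002203 × 904 = 1.991512 m; 2√(D_R t) = 6.496 m; argument = (2.42 − 1.991512)/6.496 = 0.06596.
C = C₀ × ½·erfc(0.06596) = 45.8 × 0.4628 = 21.2 mg/L.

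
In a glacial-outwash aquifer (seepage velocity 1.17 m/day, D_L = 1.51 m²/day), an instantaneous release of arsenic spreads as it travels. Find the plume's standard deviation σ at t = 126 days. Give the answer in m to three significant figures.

Dispersive spreading gives a Gaussian with σ² = 2Dt; advection only shifts the center.
σ = √(2 × 1.51 × 126) = 19.5 m.

19.5 m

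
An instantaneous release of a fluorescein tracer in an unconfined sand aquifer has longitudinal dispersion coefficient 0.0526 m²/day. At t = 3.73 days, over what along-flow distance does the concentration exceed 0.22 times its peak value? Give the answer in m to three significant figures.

2.18 m

The plume is Gaussian with σ = √(2Dt) = √(2 × 0.0526 × 3.73) = 0.6264 m.
C/C_peak = exp(−Δx²/(2σ²)) = 0.22 ⇒ Δx = σ·√(−2 ln 0.22) = 0.6264 × 1.740 = 1.090 m.
Width = 2Δx = 2.18 m.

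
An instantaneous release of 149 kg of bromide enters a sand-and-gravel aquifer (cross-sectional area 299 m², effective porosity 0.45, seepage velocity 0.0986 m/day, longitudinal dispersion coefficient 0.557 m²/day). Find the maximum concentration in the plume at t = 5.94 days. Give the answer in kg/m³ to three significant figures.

0.172 kg/m³

The peak of an instantaneous 1D plume sits at x = vt; there the Gaussian factor is 1 and C_max = M/(n_e·A·√(4πDt)), where n_e·A is the pore area the mass is dissolved in.
√(4πDt) = √(4π × 0.557 × 5.94) = 6.448 m, so C_max = 149/(0.45 × 299 × 6.448) = 0.172 kg/m³.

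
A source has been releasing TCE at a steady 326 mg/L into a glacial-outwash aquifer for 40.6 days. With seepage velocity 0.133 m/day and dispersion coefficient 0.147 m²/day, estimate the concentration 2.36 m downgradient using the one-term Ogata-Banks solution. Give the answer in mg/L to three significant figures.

264 mg/L

For a continuous step input, C/C₀ ≈ ½·erfc((x−vt)/(2√(Dt))).
vt = 0.133 × 40.6 = 5.3998 m and 2√(Dt) = 2√(0.147 × 40.6) = 4.886 m.
Argument (x−vt)/(2√(Dt)) = (2.36 − 5.3998)/4.886 = -0.6221; ½·erfc(-0.6221) = 0.8105.
C = 326 × 0.8105 = 264 mg/L.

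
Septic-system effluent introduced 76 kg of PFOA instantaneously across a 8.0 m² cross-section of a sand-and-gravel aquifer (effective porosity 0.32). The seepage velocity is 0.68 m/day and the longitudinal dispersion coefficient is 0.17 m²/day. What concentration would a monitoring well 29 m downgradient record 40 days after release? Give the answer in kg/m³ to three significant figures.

For an instantaneous plane source, C(x,t) = M/(n_e·A·√(4πDt)) · exp(−(x−vt)²/(4Dt)), with n_e·A the pore (flow) area.
Plume center vt = 0.68 × 40 = 27.2 m, so the well at 29 m is 1.8 m downgradient of the peak.
√(4πDt) = 9.244 m, giving peak height M/(n_e·A·√(4πDt)) = 76/(0.32 × 8.0 × 9.244) = 3.212 kg/m³.
(x−vt)²/(4Dt) = (1.8)²/(4 × 0.17 × 40) = 0.1191; exp(−0.1191) = 0.8877.
C = 3.212 × 0.8877 = 2.85 kg/m³.

2.85 kg/m³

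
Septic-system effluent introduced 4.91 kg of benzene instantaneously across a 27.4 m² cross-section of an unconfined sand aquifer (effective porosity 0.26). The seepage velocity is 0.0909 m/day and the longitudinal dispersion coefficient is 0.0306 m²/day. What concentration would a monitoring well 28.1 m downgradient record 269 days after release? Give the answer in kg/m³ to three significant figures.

0.0452 kg/m³

For an instantaneous plane source, C(x,t) = M/(n_e·A·√(4πDt)) · exp(−(x−vt)²/(4Dt)), with n_e·A the pore (flow) area.
Plume center vt = 0.0909 × 269 = 24.4521 m, so the well at 28.1 m is 3.6479 m downgradient of the peak.
√(4πDt) = 10.17 m, giving peak height M/(n_e·A·√(4πDt)) = 4.91/(0.26 × 27.4 × 10.17) = 0.06777 kg/m³.
(x−vt)²/(4Dt) = (3.6479)²/(4 × 0.0306 × 269) = 0.4042; exp(−0.4042) = 0.6675.
C = 0.06777 × 0.6675 = 0.0452 kg/m³.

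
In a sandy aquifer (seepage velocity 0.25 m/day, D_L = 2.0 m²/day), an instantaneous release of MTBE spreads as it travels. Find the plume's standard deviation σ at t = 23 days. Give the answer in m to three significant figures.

9.59 m

Dispersive spreading gives a Gaussian with σ² = 2Dt; advection only shifts the center.
σ = √(2 × 2.0 × 23) = 9.59 m.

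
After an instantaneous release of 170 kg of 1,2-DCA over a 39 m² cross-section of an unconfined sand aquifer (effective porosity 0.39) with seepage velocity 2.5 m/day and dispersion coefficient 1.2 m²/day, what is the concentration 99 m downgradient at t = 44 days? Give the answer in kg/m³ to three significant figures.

For an instantaneous plane source, C(x,t) = M/(n_e·A·√(4πDt)) · exp(−(x−vt)²/(4Dt)), with n_e·A the pore (flow) area.
Plume center vt = 2.5 × 44 = 110 m, so the well at 99 m is 11 m upgradient of the peak.
√(4πDt) = 25.76 m, giving peak height M/(n_e·A·√(4πDt)) = 170/(0.39 × 39 × 25.76) = 0.4339 kg/m³.
(x−vt)²/(4Dt) = (-11)²/(4 × 1.2 × 44) = 0.5729; exp(−0.5729) = 0.5639.
C = 0.4339 × 0.5639 = 0.245 kg/m³.

0.245 kg/m³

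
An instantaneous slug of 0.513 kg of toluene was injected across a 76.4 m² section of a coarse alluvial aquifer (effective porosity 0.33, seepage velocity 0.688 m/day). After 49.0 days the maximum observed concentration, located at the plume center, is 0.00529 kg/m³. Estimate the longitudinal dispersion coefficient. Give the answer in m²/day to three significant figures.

0.0240 m²/day

At the plume center C_max = M/(n_e·A·√(4πDt)), so D = M²/(4πt·(n_e·A·C_max)²).
n_e·A·C_max = 0.33 × 76.4 × 0.00529 = 0.1334 kg/m.
D = 0.513²/(4π × 49.0 × 0.1334²) = 0.0240 m²/day.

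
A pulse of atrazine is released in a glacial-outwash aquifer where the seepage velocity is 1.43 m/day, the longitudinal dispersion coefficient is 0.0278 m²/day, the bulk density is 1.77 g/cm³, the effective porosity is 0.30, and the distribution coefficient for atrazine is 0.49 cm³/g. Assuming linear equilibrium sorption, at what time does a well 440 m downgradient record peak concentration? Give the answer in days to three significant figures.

Retardation factor R = 1 + ρ_b·K_d/n = 1 + 1.77 × 0.49/0.30 = 3.891.
Sorption retards both mechanisms: v_R = v/R = 0.3675 m/day, D_R = D/R = 0.007145 m²/day.
Peak time from v_R²t² + 2D_R t − x² = 0: t = (√(D_R² + v_R²x²) − D_R)/v_R².
√(D_R² + v_R²x²) = √(0.007145² + 0.3675² × 440²) = 161.7; v_R² = 0.1351.
t = (161.7 − 0.007145)/0.1351 = 1200 days.

1200 days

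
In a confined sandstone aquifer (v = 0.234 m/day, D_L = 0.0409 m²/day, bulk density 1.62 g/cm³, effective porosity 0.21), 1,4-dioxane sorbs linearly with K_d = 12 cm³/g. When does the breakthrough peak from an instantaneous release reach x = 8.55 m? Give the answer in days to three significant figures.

Retardation factor R = 1 + ρ_b·K_d/n = 1 + 1.62 × 12/0.21 = 93.57.
Sorption retards both mechanisms: v_R = v/R = 0.002501 m/day, D_R = D/R = 0.0004371 m²/day.
Peak time from v_R²t² + 2D_R t − x² = 0: t = (√(D_R² + v_R²x²) − D_R)/v_R².
√(D_R² + v_R²x²) = √(0.0004371² + 0.002501² × 8.55²) = 0.02139; v_R² = 6.255e-06.
t = (0.02139 − 0.0004371)/6.255e-06 = 3350 days.

3350 days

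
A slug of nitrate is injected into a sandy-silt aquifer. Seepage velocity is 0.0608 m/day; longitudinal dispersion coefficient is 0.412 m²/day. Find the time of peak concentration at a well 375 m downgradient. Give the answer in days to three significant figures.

For the 1D instantaneous-source solution, setting ∂C/∂t = 0 at fixed x gives v²t² + 2Dt − x² = 0, so t = (√(D² + v²x²) − D)/v².
√(D² + v²x²) = √(0.412² + 0.0608² × 375²) = 22.80; v² = 0.00369664.
t = (22.80 − 0.412)/0.00369664 = 6060 days (vs. the pure-advection estimate x/v = 6170 d).

6060 days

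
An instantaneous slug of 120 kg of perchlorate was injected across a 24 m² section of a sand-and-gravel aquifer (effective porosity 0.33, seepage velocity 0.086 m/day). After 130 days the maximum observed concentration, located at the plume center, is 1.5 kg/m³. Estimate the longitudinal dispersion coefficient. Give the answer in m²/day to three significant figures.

At the plume center C_max = M/(n_e·A·√(4πDt)), so D = M²/(4πt·(n_e·A·C_max)²).
n_e·A·C_max = 0.33 × 24 × 1.5 = 11.88 kg/m.
D = 120²/(4π × 130 × 11.88²) = 0.0625 m²/day.

0.0625 m²/day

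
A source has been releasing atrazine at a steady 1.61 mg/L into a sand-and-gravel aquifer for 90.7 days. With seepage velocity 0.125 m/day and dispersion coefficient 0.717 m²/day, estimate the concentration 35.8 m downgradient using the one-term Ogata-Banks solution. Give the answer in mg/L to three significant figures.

0.0257 mg/L

For a continuous step input, C/C₀ ≈ ½·erfc((x−vt)/(2√(Dt))).
vt = 0.125 × 90.7 = 11.3375 m and 2√(Dt) = 2√(0.717 × 90.7) = 16.13 m.
Argument (x−vt)/(2√(Dt)) = (35.8 − 11.3375)/16.13 = 1.517; ½·erfc(1.517) = 0.01596.
C = 1.61 × 0.01596 = 0.0257 mg/L.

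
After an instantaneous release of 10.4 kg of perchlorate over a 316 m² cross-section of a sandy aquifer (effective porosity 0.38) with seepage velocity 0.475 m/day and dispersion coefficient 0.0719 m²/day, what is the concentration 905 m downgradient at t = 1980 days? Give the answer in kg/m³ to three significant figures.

0.000224 kg/m³

For an instantaneous plane source, C(x,t) = M/(n_e·A·√(4πDt)) · exp(−(x−vt)²/(4Dt)), with n_e·A the pore (flow) area.
Plume center vt = 0.475 × 1980 = 940.5 m, so the well at 905 m is 35.5 m upgradient of the peak.
√(4πDt) = 42.30 m, giving peak height M/(n_e·A·√(4πDt)) = 10.4/(0.38 × 316 × 42.30) = 0.002047 kg/m³.
(x−vt)²/(4Dt) = (-35.5)²/(4 × 0.0719 × 1980) = 2.213; exp(−2.213) = 0.1094.
C = 0.002047 × 0.1094 = 0.000224 kg/m³.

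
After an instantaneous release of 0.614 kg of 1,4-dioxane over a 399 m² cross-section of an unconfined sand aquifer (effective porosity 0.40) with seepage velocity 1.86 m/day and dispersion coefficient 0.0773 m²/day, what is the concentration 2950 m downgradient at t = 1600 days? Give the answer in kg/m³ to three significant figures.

2.49e-05 kg/m³

For an instantaneous plane source, C(x,t) = M/(n_e·A·√(4πDt)) · exp(−(x−vt)²/(4Dt)), with n_e·A the pore (flow) area.
Plume center vt = 1.86 × 1600 = 2976 m, so the well at 2950 m is 26 m upgradient of the peak.
√(4πDt) = 39.42 m, giving peak height M/(n_e·A·√(4πDt)) = 0.614/(0.40 × 399 × 39.42) = 9.759e-05 kg/m³.
(x−vt)²/(4Dt) = (-26)²/(4 × 0.0773 × 1600) = 1.366; exp(−1.366) = 0.2551.
C = 9.759e-05 × 0.2551 = 2.49e-05 kg/m³.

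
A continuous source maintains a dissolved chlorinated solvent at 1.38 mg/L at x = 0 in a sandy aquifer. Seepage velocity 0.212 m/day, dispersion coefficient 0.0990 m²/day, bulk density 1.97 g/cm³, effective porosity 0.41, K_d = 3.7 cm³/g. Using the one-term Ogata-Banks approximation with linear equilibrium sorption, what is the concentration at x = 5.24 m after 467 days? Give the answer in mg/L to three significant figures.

0.698 mg/L

Retardation factor R = 1 + ρ_b·K_d/n = 1 + 1.97 × 3.7/0.41 = 18.78.
Sorption retards both mechanisms: v_R = v/R = 0.01129 m/day, D_R = D/R = 0.005272 m²/day.
v_R·t = 0.01129 × 467 = 5.27243 m; 2√(D_R t) = 3.138 m; argument = (5.24 − 5.27243)/3.138 = -0.01033.
C = C₀ × ½·erfc(-0.01033) = 1.38 × 0.5058 = 0.698 mg/L.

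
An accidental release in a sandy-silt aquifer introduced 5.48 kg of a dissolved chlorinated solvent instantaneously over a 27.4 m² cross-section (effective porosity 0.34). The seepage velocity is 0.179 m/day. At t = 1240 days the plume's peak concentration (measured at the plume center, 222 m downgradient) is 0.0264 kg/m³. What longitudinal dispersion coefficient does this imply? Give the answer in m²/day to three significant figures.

0.0319 m²/day

At the plume center C_max = M/(n_e·A·√(4πDt)), so D = M²/(4πt·(n_e·A·C_max)²).
n_e·A·C_max = 0.34 × 27.4 × 0.0264 = 0.2459 kg/m.
D = 5.48²/(4π × 1240 × 0.2459²) = 0.0319 m²/day.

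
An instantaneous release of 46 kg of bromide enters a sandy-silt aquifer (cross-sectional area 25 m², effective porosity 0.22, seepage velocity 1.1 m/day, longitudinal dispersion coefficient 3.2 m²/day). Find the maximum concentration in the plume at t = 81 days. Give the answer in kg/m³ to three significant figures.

The peak of an instantaneous 1D plume sits at x = vt; there the Gaussian factor is 1 and C_max = M/(n_e·A·√(4πDt)), where n_e·A is the pore area the mass is dissolved in.
√(4πDt) = √(4π × 3.2 × 81) = 57.07 m, so C_max = 46/(0.22 × 25 × 57.07) = 0.147 kg/m³.

0.147 kg/m³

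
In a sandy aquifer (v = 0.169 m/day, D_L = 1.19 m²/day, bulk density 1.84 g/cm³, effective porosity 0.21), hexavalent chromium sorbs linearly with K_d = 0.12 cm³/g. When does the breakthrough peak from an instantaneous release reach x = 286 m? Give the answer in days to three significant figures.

Retardation factor R = 1 + ρ_b·K_d/n = 1 + 1.84 × 0.12/0.21 = 2.051.
Sorption retards both mechanisms: v_R = v/R = 0.08240 m/day, D_R = D/R = 0.5802 m²/day.
Peak time from v_R²t² + 2D_R t − x² = 0: t = (√(D_R² + v_R²x²) − D_R)/v_R².
√(D_R² + v_R²x²) = √(0.5802² + 0.08240² × 286²) = 23.57; v_R² = 0.006790.
t = (23.57 − 0.5802)/0.006790 = 3390 days.

3390 days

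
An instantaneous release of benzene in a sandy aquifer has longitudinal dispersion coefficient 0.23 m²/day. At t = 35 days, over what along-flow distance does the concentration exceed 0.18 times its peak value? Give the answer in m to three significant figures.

14.9 m

The plume is Gaussian with σ = √(2Dt) = √(2 × 0.23 × 35) = 4.012 m.
C/C_peak = exp(−Δx²/(2σ²)) = 0.18 ⇒ Δx = σ·√(−2 ln 0.18) = 4.012 × 1.852 = 7.430 m.
Width = 2Δx = 14.9 m.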